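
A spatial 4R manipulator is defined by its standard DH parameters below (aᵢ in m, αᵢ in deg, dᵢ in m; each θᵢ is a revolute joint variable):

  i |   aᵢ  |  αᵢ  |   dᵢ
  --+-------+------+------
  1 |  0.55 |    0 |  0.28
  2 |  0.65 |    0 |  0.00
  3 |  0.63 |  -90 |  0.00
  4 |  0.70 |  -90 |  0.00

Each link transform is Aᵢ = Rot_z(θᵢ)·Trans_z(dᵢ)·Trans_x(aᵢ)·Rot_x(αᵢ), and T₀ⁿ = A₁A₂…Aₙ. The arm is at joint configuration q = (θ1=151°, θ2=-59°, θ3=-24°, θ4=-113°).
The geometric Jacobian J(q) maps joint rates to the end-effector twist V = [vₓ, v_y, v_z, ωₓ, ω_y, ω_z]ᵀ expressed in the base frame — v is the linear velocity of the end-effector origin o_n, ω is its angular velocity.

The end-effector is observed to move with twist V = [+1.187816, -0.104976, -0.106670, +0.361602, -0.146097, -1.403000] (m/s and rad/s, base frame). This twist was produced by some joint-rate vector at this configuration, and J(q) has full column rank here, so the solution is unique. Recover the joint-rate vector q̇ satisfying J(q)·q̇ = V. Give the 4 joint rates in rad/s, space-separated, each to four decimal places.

-0.6080 -0.4020 -0.3930 -0.3900

o_n = [-0.3702, 1.2468, 0.9244]
J₁: ẑ×o_n = [-1.2468, -0.3702, 0.0000], ω = ẑ
J2: z=[0.0000, 0.0000, 1.0000] o=[-0.4810, 0.2666, 0.2800] → [-0.9801, 0.1109, 0.0000, 0.0000, 0.0000, 1.0000]
J3: z=[0.0000, 0.0000, 1.0000] o=[-0.5037, 0.9162, 0.2800] → [-0.3305, 0.1335, 0.0000, 0.0000, 0.0000, 1.0000]
J4: z=[-0.9272, 0.3746, 0.0000] o=[-0.2677, 1.5004, 0.2800] → [0.2414, 0.5974, 0.2735, -0.9272, 0.3746, 0.0000]
q̇ = J⁺·V = [-0.6080, -0.4020, -0.3930, -0.3900]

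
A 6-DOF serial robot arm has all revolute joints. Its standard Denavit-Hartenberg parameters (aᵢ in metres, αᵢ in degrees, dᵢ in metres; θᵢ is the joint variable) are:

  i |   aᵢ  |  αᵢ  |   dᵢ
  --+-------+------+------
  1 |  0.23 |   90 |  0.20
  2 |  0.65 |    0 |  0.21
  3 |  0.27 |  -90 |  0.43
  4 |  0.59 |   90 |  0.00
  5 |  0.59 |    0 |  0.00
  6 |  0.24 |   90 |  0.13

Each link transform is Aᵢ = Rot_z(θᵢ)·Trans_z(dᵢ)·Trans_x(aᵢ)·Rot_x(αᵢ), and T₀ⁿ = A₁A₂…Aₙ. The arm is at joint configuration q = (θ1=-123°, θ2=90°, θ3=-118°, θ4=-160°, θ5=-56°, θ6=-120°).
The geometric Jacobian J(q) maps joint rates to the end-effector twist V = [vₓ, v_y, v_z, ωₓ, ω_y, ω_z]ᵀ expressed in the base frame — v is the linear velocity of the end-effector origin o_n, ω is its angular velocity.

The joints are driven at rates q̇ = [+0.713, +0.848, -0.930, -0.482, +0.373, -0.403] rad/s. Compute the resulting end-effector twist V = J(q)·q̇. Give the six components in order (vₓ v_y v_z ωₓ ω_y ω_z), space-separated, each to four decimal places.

0.0958 0.1448 0.2697 0.1634 0.1529 0.2826

o_n = [-0.4264, 0.7216, 0.5977]
J₁: ẑ×o_n = [-0.7216, -0.4264, 0.0000], ω = ẑ
J2: z=[-0.8387, 0.5446, 0.0000] o=[-0.1253, -0.1929, 0.2000] → [0.2166, 0.3335, -0.6030, -0.8387, 0.5446, 0.0000]
J3: z=[-0.8387, 0.5446, 0.0000] o=[-0.3014, -0.0785, 0.8500] → [-0.1374, -0.2116, -0.6030, -0.8387, 0.5446, 0.0000]
J4: z=[-0.2557, -0.3937, 0.8829] o=[-0.7919, -0.0443, 0.7232] → [-0.6268, 0.2906, -0.0519, -0.2557, -0.3937, 0.8829]
J5: z=[0.9526, -0.2585, 0.1606] o=[-0.6945, 0.4762, 0.9835] → [0.0603, 0.4106, 0.3031, 0.9526, -0.2585, 0.1606]
J6: z=[0.9526, -0.2585, 0.1606] o=[-0.5150, 0.9598, 0.6972] → [0.0640, 0.1090, -0.2040, 0.9526, -0.2585, 0.1606]
V = J·q̇ = [0.0958, 0.1448, 0.2697, 0.1634, 0.1529, 0.2826]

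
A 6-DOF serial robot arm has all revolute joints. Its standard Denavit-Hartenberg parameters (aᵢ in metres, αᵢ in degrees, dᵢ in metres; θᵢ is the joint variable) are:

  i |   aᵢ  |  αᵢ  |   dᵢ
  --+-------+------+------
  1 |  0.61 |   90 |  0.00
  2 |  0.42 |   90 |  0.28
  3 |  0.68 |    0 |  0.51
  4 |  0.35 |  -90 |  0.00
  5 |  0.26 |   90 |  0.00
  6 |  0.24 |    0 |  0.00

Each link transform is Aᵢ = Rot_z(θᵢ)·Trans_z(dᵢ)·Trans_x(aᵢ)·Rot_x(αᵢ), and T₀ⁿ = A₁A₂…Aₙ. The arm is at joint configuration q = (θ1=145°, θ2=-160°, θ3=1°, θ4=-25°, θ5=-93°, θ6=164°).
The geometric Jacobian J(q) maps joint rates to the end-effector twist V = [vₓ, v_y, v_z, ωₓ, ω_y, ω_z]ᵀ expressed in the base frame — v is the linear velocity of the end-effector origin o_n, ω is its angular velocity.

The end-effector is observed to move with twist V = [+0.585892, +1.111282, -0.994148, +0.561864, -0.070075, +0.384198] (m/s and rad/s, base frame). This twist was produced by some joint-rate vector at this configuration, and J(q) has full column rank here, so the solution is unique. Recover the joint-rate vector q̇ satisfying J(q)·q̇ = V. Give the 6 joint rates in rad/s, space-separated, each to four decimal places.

o_n = [0.8846, -0.3623, 0.0125]
J₁: ẑ×o_n = [0.3623, 0.8846, -0.0000], ω = ẑ
J2: z=[0.5736, 0.8192, 0.0000] o=[-0.4997, 0.3499, 0.0000] → [0.0102, -0.0072, -1.5424, 0.5736, 0.8192, 0.0000]
J3: z=[0.2802, -0.1962, 0.9397] o=[-0.0158, 0.3529, -0.1436] → [0.6414, 0.8023, -0.0237, 0.2802, -0.1962, 0.9397]
J4: z=[0.2802, -0.1962, 0.9397] o=[0.6573, -0.1039, 0.1031] → [0.2606, 0.2390, -0.0278, 0.2802, -0.1962, 0.9397]
J5: z=[0.8371, 0.5291, -0.1391] o=[0.8217, -0.3929, -0.0063] → [0.0142, -0.0245, -0.0077, 0.8371, 0.5291, -0.1391]
J6: z=[-0.4839, 0.8347, 0.2628] o=[0.8881, -0.4326, 0.2419] → [-0.2100, -0.1120, -0.0311, -0.4839, 0.8347, 0.2628]
q̇ = J⁺·V = [0.9940, 0.6700, 0.4480, -0.8910, -0.0940, -0.7860]

0.9940 0.6700 0.4480 -0.8910 -0.0940 -0.7860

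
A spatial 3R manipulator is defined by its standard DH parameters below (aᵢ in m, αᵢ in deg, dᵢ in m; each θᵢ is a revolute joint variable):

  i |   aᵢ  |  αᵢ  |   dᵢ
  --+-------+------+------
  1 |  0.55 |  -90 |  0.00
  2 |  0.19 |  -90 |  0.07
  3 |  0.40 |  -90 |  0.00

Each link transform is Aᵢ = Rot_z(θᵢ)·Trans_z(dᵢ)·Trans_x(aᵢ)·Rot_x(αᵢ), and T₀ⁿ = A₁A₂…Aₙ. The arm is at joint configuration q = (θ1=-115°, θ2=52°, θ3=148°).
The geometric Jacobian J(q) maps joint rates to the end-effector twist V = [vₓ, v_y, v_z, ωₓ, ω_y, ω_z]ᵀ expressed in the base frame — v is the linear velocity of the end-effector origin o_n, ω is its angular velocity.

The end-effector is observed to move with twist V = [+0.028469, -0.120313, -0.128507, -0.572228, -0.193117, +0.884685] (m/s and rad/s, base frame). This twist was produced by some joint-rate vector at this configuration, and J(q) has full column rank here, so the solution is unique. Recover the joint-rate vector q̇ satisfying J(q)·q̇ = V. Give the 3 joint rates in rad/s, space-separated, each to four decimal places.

o_n = [-0.3223, -0.3552, 0.1176]
J₁: ẑ×o_n = [0.3552, -0.3223, 0.0000], ω = ẑ
J2: z=[0.9063, -0.4226, 0.0000] o=[-0.2324, -0.4985, 0.0000] → [-0.0497, -0.1066, 0.0919, 0.9063, -0.4226, 0.0000]
J3: z=[0.3330, 0.7142, -0.6157] o=[-0.2184, -0.6341, -0.1497] → [0.3626, -0.0251, 0.1670, 0.3330, 0.7142, -0.6157]
q̇ = J⁺·V = [0.5590, -0.4370, -0.5290]

0.5590 -0.4370 -0.5290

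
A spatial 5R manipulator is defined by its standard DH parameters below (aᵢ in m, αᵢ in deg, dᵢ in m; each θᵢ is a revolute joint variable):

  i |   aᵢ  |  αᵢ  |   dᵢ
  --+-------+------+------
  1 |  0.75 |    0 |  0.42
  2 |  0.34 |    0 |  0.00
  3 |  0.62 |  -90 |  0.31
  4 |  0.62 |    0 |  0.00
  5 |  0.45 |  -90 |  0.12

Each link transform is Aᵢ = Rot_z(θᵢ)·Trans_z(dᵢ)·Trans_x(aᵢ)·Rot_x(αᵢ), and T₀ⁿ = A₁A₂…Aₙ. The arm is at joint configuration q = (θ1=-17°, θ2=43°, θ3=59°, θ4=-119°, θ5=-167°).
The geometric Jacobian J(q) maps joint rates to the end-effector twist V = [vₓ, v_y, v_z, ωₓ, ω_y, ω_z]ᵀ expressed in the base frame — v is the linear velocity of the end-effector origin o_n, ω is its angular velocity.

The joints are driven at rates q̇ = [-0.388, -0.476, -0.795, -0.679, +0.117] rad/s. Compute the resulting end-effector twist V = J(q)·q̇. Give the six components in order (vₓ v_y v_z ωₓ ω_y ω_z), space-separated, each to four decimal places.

o_n = [0.9419, 0.3820, 0.8397]
J₁: ẑ×o_n = [-0.3820, 0.9419, 0.0000], ω = ẑ
J2: z=[0.0000, 0.0000, 1.0000] o=[0.7172, -0.2193, 0.4200] → [-0.6013, 0.2247, 0.0000, 0.0000, 0.0000, 1.0000]
J3: z=[0.0000, 0.0000, 1.0000] o=[1.0228, -0.0702, 0.4200] → [-0.4522, -0.0809, 0.0000, 0.0000, 0.0000, 1.0000]
J4: z=[-0.9962, 0.0872, 0.0000] o=[1.0769, 0.5474, 0.7300] → [0.0096, 0.1093, 0.1765, -0.9962, 0.0872, 0.0000]
J5: z=[-0.9962, 0.0872, 0.0000] o=[1.0507, 0.2480, 1.2723] → [-0.0377, -0.4309, -0.1240, -0.9962, 0.0872, 0.0000]
V = J·q̇ = [0.7830, -0.5327, -0.1344, 0.5599, -0.0490, -1.6590]

0.7830 -0.5327 -0.1344 0.5599 -0.0490 -1.6590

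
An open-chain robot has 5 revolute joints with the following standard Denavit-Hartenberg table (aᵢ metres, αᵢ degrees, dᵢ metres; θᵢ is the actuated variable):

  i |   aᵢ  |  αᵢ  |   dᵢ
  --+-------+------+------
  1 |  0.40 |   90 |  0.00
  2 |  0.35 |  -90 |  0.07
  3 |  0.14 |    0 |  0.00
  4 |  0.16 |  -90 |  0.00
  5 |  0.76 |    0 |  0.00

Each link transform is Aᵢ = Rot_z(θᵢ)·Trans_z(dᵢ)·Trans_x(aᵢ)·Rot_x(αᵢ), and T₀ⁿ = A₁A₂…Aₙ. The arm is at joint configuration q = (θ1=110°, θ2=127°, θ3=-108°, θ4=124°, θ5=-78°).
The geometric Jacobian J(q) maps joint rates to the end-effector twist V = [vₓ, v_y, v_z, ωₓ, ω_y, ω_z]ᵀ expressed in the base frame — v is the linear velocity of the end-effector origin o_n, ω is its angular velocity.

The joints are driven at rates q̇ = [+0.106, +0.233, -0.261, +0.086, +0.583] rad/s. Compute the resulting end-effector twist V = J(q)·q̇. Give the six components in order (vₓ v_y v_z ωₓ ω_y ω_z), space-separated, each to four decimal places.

o_n = [0.3008, -0.4889, 0.0417]
J₁: ẑ×o_n = [0.4889, 0.3008, -0.0000], ω = ẑ
J2: z=[0.9397, 0.3420, 0.0000] o=[-0.1368, 0.3759, 0.0000] → [0.0143, -0.0392, -0.9623, 0.9397, 0.3420, 0.0000]
J3: z=[0.2731, -0.7505, -0.6018] o=[0.0010, 0.2019, 0.2795] → [-0.2372, -0.1155, 0.0363, 0.2731, -0.7505, -0.6018]
J4: z=[0.2731, -0.7505, -0.6018] o=[0.1172, 0.2719, 0.2450] → [-0.3053, -0.0550, -0.0700, 0.2731, -0.7505, -0.6018]
J5: z=[-0.9600, -0.1729, -0.2201] o=[0.1074, 0.1698, 0.3678] → [-0.0886, -0.3556, 0.6658, -0.9600, -0.1729, -0.2201]
V = J·q̇ = [0.0391, -0.1592, 0.1484, -0.3885, 0.1102, 0.0830]

0.0391 -0.1592 0.1484 -0.3885 0.1102 0.0830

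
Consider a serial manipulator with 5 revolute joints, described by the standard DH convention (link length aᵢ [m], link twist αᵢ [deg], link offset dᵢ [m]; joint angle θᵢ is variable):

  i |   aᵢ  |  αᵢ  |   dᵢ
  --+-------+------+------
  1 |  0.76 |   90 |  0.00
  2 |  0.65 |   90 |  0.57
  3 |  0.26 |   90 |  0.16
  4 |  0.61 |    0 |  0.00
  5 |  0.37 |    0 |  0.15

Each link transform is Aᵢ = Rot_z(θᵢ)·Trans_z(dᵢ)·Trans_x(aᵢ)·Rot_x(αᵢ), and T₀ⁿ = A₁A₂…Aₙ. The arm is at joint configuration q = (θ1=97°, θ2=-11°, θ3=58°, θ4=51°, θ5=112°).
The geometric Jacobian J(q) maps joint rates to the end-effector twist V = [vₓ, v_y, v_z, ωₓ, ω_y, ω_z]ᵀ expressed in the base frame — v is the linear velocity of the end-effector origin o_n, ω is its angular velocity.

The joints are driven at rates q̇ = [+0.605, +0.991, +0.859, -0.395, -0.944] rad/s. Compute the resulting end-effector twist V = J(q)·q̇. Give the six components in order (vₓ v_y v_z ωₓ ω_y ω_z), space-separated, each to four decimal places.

-0.5612 1.2555 0.4427 1.8437 -1.0618 -0.0215

o_n = [0.5443, 1.6105, -0.9062]
J₁: ẑ×o_n = [-1.6105, 0.5443, 0.0000], ω = ẑ
J2: z=[0.9925, 0.1219, 0.0000] o=[-0.0926, 0.7543, 0.0000] → [-0.1104, 0.8995, 0.7722, 0.9925, 0.1219, 0.0000]
J3: z=[0.0233, -0.1894, -0.9816] o=[0.3954, 1.4571, -0.1240] → [0.2987, -0.1280, 0.0318, 0.0233, -0.1894, -0.9816]
J4: z=[-0.6274, 0.7617, -0.1618] o=[0.6015, 1.5879, -0.3074] → [-0.4525, -0.3665, 0.0294, -0.6274, 0.7617, -0.1618]
J5: z=[-0.6274, 0.7617, -0.1618] o=[0.9113, 1.7360, -0.8115] → [-0.0924, -0.0000, 0.3583, -0.6274, 0.7617, -0.1618]
V = J·q̇ = [-0.5612, 1.2555, 0.4427, 1.8437, -1.0618, -0.0215]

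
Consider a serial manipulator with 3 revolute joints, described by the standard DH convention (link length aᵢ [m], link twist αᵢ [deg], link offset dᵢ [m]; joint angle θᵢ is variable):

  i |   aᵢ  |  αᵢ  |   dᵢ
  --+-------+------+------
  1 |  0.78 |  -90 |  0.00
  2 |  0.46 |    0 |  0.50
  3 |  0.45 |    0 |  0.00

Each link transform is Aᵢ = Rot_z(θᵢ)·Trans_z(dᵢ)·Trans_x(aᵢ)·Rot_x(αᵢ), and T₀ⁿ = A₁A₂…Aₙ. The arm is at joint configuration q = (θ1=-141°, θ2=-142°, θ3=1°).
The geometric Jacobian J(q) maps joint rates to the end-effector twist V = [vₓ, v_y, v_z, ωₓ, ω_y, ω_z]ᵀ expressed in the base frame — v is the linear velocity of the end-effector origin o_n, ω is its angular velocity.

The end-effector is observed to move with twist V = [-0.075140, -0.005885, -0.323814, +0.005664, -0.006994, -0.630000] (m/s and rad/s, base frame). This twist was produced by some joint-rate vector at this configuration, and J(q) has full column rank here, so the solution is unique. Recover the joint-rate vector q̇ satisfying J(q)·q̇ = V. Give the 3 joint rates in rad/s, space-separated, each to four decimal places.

-0.6300 -0.9020 0.9110

o_n = [0.2620, -0.4312, 0.5664]
J₁: ẑ×o_n = [0.4312, 0.2620, -0.0000], ω = ẑ
J2: z=[0.6293, -0.7771, 0.0000] o=[-0.6062, -0.4909, 0.0000] → [-0.4402, -0.3564, 0.7122, 0.6293, -0.7771, 0.0000]
J3: z=[0.6293, -0.7771, 0.0000] o=[-0.0098, -0.6513, 0.2832] → [-0.2201, -0.1782, 0.3497, 0.6293, -0.7771, 0.0000]
q̇ = J⁺·V = [-0.6300, -0.9020, 0.9110]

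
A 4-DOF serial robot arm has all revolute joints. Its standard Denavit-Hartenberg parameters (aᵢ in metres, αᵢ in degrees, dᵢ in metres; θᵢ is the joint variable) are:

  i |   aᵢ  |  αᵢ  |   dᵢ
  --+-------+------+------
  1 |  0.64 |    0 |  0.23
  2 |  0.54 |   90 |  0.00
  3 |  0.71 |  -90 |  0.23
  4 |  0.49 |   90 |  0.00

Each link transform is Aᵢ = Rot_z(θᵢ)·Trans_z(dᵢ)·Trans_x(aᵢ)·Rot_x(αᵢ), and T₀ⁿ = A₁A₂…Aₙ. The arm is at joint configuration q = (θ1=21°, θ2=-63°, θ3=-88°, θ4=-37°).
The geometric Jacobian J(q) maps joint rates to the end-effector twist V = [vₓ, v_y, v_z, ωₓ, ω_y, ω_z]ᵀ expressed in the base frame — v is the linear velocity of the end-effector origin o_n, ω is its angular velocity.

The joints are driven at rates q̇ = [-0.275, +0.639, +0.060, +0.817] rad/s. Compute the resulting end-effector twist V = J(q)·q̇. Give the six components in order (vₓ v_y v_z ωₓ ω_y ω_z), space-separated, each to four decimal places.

0.6152 0.0521 -0.2385 0.5666 -0.5909 0.3925

o_n = [0.6761, -0.5478, -0.8707]
J₁: ẑ×o_n = [0.5478, 0.6761, -0.0000], ω = ẑ
J2: z=[0.0000, 0.0000, 1.0000] o=[0.5975, 0.2294, 0.2300] → [0.7771, 0.0786, -0.0000, 0.0000, 0.0000, 1.0000]
J3: z=[-0.6691, -0.7431, 0.0000] o=[0.9988, -0.1320, 0.2300] → [0.8180, -0.7365, 0.0384, -0.6691, -0.7431, 0.0000]
J4: z=[0.7427, -0.6687, 0.0349] o=[0.8633, -0.3195, -0.4796] → [0.2695, 0.2839, -0.2947, 0.7427, -0.6687, 0.0349]
V = J·q̇ = [0.6152, 0.0521, -0.2385, 0.5666, -0.5909, 0.3925]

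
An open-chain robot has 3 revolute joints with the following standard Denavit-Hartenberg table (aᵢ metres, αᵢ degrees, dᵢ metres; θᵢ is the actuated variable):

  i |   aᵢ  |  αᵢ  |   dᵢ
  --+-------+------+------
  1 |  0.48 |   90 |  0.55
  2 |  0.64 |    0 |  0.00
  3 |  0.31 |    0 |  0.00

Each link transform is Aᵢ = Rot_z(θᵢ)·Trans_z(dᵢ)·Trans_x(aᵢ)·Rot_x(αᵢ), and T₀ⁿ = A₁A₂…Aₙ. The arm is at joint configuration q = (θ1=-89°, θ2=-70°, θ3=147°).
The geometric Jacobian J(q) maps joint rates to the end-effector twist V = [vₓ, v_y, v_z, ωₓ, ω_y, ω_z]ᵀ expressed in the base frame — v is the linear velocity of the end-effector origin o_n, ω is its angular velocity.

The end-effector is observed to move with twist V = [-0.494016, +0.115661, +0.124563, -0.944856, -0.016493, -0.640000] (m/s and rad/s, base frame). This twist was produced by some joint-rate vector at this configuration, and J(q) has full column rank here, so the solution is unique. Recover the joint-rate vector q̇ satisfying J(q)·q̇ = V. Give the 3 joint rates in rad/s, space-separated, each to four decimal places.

o_n = [0.0134, -0.7685, 0.2507]
J₁: ẑ×o_n = [0.7685, 0.0134, -0.0000], ω = ẑ
J2: z=[-0.9998, -0.0175, 0.0000] o=[0.0084, -0.4799, 0.5500] → [0.0052, -0.2993, 0.2886, -0.9998, -0.0175, 0.0000]
J3: z=[-0.9998, -0.0175, 0.0000] o=[0.0122, -0.6988, -0.0514] → [-0.0053, 0.3020, 0.0697, -0.9998, -0.0175, 0.0000]
q̇ = J⁺·V = [-0.6400, 0.2680, 0.6770]

-0.6400 0.2680 0.6770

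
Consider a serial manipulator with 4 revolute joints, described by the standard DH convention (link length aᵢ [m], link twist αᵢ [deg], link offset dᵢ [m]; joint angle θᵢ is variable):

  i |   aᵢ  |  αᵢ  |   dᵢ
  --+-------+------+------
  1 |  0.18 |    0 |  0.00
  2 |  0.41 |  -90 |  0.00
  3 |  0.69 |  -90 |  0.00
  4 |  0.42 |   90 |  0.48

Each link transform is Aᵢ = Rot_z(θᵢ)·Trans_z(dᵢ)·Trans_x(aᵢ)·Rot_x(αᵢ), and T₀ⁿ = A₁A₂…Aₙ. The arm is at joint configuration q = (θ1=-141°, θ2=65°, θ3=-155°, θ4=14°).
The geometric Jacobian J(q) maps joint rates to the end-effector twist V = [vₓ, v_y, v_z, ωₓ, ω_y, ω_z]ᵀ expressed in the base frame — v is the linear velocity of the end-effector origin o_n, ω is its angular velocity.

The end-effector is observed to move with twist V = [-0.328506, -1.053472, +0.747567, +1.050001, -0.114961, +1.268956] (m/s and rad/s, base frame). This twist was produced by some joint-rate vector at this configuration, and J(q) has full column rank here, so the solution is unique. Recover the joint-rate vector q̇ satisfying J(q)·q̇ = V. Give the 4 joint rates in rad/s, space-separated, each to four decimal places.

-0.4720 0.9570 0.9910 0.8650

o_n = [-0.3309, 0.2326, 0.8989]
J₁: ẑ×o_n = [-0.2326, -0.3309, 0.0000], ω = ẑ
J2: z=[0.0000, 0.0000, 1.0000] o=[-0.1399, -0.1133, 0.0000] → [-0.3459, -0.1910, 0.0000, 0.0000, 0.0000, 1.0000]
J3: z=[0.9703, 0.2419, 0.0000] o=[-0.0407, -0.5111, 0.0000] → [0.2175, -0.8722, 0.7918, 0.9703, 0.2419, 0.0000]
J4: z=[0.1022, -0.4101, 0.9063] o=[-0.1920, 0.0957, 0.2916] → [-0.3731, -0.1879, -0.0429, 0.1022, -0.4101, 0.9063]
q̇ = J⁺·V = [-0.4720, 0.9570, 0.9910, 0.8650]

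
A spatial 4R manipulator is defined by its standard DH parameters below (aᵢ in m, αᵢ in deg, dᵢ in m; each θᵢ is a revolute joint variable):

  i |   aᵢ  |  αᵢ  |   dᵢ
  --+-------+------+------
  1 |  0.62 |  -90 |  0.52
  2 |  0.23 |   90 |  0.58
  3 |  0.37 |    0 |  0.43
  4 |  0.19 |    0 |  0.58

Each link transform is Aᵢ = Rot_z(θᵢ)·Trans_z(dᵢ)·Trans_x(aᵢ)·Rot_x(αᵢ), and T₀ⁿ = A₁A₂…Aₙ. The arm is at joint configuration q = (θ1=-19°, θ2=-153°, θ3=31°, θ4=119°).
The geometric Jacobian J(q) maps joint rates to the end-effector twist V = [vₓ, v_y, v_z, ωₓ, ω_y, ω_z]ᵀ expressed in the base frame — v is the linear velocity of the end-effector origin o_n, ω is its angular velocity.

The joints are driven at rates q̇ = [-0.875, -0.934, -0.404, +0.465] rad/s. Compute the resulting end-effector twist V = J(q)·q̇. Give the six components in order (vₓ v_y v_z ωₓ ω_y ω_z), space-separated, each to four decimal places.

1.3036 -0.4289 -0.7144 -0.3303 -0.8741 -0.9294

o_n = [0.1121, 0.8768, -0.2062]
J₁: ẑ×o_n = [-0.8768, 0.1121, 0.0000], ω = ẑ
J2: z=[0.3256, 0.9455, 0.0000] o=[0.5862, -0.2019, 0.5200] → [-0.6867, 0.2364, 0.7994, 0.3256, 0.9455, 0.0000]
J3: z=[-0.4293, 0.1478, -0.8910] o=[0.5813, 0.4133, 0.6244] → [0.2903, 0.0615, -0.1296, -0.4293, 0.1478, -0.8910]
J4: z=[-0.4293, 0.1478, -0.8910] o=[0.1916, 0.7490, 0.3853] → [0.0265, -0.1831, -0.0431, -0.4293, 0.1478, -0.8910]
V = J·q̇ = [1.3036, -0.4289, -0.7144, -0.3303, -0.8741, -0.9294]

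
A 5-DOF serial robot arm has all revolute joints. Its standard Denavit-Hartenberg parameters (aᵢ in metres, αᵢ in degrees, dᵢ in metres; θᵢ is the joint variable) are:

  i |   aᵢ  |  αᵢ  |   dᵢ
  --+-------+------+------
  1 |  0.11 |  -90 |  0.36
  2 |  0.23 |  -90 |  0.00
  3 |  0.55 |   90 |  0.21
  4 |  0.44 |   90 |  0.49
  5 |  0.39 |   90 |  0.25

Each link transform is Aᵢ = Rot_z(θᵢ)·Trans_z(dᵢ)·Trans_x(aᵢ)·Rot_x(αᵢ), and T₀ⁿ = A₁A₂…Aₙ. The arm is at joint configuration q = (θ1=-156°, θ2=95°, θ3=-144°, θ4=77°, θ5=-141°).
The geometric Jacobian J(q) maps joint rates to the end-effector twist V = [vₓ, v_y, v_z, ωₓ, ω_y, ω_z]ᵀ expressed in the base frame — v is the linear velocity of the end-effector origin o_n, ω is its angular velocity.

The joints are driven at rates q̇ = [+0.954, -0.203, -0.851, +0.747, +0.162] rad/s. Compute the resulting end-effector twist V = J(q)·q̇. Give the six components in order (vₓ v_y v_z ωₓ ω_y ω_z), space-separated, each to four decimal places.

o_n = [0.2312, -0.2109, 0.9635]
J₁: ẑ×o_n = [0.2109, 0.2312, -0.0000], ω = ẑ
J2: z=[0.4067, -0.9135, 0.0000] o=[-0.1005, -0.0447, 0.3600] → [-0.5513, -0.2455, 0.2355, 0.4067, -0.9135, 0.0000]
J3: z=[0.9101, 0.4052, 0.0872] o=[-0.0822, -0.0366, 0.1309] → [0.3526, -0.7304, -0.2856, 0.9101, 0.4052, 0.0872]
J4: z=[-0.3759, 0.7182, 0.5855] o=[0.2050, -0.2626, 0.5924] → [0.2362, 0.1548, -0.0383, -0.3759, 0.7182, 0.5855]
J5: z=[-0.0345, -0.6423, 0.7657] o=[0.4283, 0.2071, 0.9965] → [0.3412, -0.1520, -0.1121, -0.0345, -0.6423, 0.7657]
V = J·q̇ = [0.2448, 0.9831, 0.1485, -1.1434, 0.2731, 1.4413]

0.2448 0.9831 0.1485 -1.1434 0.2731 1.4413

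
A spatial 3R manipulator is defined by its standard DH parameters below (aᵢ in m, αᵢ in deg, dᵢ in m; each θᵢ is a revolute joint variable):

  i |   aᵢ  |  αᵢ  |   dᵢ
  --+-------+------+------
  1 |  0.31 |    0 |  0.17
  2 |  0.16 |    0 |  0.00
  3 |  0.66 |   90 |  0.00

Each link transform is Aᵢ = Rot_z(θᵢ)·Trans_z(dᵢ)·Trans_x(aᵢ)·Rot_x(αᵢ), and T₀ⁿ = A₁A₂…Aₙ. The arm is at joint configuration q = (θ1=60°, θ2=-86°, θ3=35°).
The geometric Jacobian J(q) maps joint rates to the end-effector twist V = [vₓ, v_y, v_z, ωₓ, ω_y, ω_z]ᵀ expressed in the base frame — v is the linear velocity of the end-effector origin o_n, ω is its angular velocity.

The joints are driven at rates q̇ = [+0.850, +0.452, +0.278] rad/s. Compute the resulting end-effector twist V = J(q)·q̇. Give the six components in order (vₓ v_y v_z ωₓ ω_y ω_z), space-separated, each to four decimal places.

o_n = [0.9507, 0.3016, 0.1700]
J₁: ẑ×o_n = [-0.3016, 0.9507, 0.0000], ω = ẑ
J2: z=[0.0000, 0.0000, 1.0000] o=[0.1550, 0.2685, 0.1700] → [-0.0331, 0.7957, 0.0000, 0.0000, 0.0000, 1.0000]
J3: z=[0.0000, 0.0000, 1.0000] o=[0.2988, 0.1983, 0.1700] → [-0.1032, 0.6519, 0.0000, 0.0000, 0.0000, 1.0000]
V = J·q̇ = [-0.3000, 1.3489, 0.0000, 0.0000, 0.0000, 1.5800]

-0.3000 1.3489 0.0000 0.0000 0.0000 1.5800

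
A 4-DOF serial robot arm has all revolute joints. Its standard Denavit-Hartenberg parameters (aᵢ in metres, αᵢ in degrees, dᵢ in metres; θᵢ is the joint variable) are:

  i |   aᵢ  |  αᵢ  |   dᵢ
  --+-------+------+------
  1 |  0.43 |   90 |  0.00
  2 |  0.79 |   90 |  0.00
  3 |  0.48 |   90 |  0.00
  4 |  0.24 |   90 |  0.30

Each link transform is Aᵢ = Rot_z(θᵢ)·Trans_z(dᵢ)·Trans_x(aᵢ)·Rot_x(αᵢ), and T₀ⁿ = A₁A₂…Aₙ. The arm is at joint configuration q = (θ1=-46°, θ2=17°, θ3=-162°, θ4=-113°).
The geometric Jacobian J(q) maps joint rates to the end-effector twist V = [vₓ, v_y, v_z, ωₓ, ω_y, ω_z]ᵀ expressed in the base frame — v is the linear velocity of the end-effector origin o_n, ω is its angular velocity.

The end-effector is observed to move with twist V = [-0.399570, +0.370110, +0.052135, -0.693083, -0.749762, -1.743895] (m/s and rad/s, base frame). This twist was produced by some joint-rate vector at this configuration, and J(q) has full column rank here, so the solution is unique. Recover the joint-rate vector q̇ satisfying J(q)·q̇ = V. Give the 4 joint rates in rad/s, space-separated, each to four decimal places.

o_n = [0.3537, -0.6051, 0.3077]
J₁: ẑ×o_n = [0.6051, 0.3537, -0.0000], ω = ẑ
J2: z=[-0.7193, -0.6947, 0.0000] o=[0.2987, -0.3093, 0.0000] → [-0.2138, 0.2214, 0.2510, -0.7193, -0.6947, 0.0000]
J3: z=[0.2031, -0.2103, -0.9563] o=[0.8235, -0.8528, 0.2310] → [0.2207, 0.4337, -0.0485, 0.2031, -0.2103, -0.9563]
J4: z=[-0.8894, -0.4481, -0.0903] o=[0.6269, -0.4357, 0.0975] → [-0.1095, 0.2117, 0.0282, -0.8894, -0.4481, -0.0903]
q̇ = J⁺·V = [-0.7640, 0.3080, 0.9540, 0.7480]

-0.7640 0.3080 0.9540 0.7480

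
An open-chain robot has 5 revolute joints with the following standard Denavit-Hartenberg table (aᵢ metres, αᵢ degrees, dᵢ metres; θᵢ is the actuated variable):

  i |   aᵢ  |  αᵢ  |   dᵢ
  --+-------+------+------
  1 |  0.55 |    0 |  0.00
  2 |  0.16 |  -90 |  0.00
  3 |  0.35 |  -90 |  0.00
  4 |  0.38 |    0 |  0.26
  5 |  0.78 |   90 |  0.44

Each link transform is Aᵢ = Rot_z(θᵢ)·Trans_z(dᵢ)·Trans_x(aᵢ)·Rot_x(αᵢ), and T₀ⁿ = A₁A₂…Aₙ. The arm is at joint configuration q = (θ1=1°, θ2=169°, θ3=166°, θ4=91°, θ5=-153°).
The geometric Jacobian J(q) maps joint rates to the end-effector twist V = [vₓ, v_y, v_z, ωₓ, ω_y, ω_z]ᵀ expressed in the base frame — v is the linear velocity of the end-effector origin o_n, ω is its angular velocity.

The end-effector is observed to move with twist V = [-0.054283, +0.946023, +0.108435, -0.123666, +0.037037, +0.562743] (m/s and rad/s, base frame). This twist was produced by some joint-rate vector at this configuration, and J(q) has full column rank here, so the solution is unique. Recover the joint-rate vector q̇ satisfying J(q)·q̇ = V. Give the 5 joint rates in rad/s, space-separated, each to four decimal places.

o_n = [1.1835, -0.4156, 0.5075]
J₁: ẑ×o_n = [0.4156, 1.1835, -0.0000], ω = ẑ
J2: z=[0.0000, 0.0000, 1.0000] o=[0.5499, 0.0096, 0.0000] → [0.4252, 0.6336, -0.0000, 0.0000, 0.0000, 1.0000]
J3: z=[-0.1736, -0.9848, 0.0000] o=[0.3923, 0.0374, 0.0000] → [-0.4998, 0.0881, 0.8578, -0.1736, -0.9848, 0.0000]
J4: z=[0.2382, -0.0420, 0.9703] o=[0.7268, -0.0216, -0.0847] → [0.3575, 0.3021, -0.0747, 0.2382, -0.0420, 0.9703]
J5: z=[0.2382, -0.0420, 0.9703] o=[0.8484, 0.3428, 0.1692] → [0.7217, 0.2446, -0.1666, 0.2382, -0.0420, 0.9703]
q̇ = J⁺·V = [0.6800, 0.3970, -0.0150, 0.3590, -0.8890]

0.6800 0.3970 -0.0150 0.3590 -0.8890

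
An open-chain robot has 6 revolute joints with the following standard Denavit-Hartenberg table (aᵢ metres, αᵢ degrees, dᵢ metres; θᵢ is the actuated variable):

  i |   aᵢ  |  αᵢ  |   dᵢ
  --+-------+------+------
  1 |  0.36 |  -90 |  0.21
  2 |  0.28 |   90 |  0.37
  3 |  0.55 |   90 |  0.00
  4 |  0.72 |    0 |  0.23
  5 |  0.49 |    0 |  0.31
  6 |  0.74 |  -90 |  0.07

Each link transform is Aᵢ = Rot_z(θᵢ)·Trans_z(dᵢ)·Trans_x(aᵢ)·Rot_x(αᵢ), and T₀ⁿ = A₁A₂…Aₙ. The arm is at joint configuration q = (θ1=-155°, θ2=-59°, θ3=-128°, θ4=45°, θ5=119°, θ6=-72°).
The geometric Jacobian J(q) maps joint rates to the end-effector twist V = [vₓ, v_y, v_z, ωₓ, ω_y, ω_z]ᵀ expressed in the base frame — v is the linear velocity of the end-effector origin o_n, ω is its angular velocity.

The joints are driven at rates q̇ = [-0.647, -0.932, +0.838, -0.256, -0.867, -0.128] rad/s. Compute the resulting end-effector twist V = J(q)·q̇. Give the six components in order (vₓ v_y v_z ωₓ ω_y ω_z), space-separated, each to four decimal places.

0.2920 1.1595 -1.7345 -0.5285 1.6317 0.6296

o_n = [1.1318, 0.1940, 0.4539]
J₁: ẑ×o_n = [-0.1940, 1.1318, 0.0000], ω = ẑ
J2: z=[0.4226, -0.9063, 0.0000] o=[-0.3263, -0.1521, 0.2100] → [-0.2211, -0.1031, 1.4677, 0.4226, -0.9063, 0.0000]
J3: z=[0.7769, 0.3623, 0.5150] o=[-0.3006, -0.5484, 0.4500] → [-0.3810, 0.7347, 0.0579, 0.7769, 0.3623, 0.5150]
J4: z=[0.6280, -0.3865, -0.6755] o=[-0.3257, -0.0819, 0.1598] → [0.0727, -1.1692, 0.7365, 0.6280, -0.3865, -0.6755]
J5: z=[0.6280, -0.3865, -0.6755] o=[0.1910, 0.4455, -0.0021] → [-0.3461, -0.9218, 0.2057, 0.6280, -0.3865, -0.6755]
J6: z=[0.6280, -0.3865, -0.6755] o=[0.5121, -0.0249, 0.1067] → [0.0137, -0.6366, 0.3770, 0.6280, -0.3865, -0.6755]
V = J·q̇ = [0.2920, 1.1595, -1.7345, -0.5285, 1.6317, 0.6296]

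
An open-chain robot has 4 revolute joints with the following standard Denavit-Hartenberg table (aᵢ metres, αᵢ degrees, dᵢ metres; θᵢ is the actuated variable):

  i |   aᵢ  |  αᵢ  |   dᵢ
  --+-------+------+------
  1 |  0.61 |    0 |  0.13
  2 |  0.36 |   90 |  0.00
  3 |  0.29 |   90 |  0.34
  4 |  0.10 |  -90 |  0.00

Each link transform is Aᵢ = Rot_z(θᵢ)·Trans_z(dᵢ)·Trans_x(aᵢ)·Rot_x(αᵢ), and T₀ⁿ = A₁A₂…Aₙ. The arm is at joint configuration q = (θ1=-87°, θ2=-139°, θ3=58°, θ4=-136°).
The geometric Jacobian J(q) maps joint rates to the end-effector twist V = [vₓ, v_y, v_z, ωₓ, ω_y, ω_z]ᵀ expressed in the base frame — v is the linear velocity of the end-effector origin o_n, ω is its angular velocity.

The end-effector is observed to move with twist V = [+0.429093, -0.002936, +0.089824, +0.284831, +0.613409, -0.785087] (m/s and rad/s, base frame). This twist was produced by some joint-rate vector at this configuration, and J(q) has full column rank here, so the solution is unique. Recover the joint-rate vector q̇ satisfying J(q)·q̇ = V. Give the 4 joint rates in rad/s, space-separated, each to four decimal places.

o_n = [-0.1038, -0.0791, 0.3149]
J₁: ẑ×o_n = [0.0791, -0.1038, 0.0000], ω = ẑ
J2: z=[0.0000, 0.0000, 1.0000] o=[0.0319, -0.6092, 0.1300] → [-0.5300, -0.1357, 0.0000, 0.0000, 0.0000, 1.0000]
J3: z=[0.7193, 0.6947, 0.0000] o=[-0.2182, -0.3502, 0.1300] → [0.1285, -0.1330, 0.1156, 0.7193, 0.6947, 0.0000]
J4: z=[-0.5891, 0.6100, -0.5299] o=[-0.0803, -0.0035, 0.3759] → [-0.0773, -0.0235, 0.0589, -0.5891, 0.6100, -0.5299]
q̇ = J⁺·V = [0.0570, -0.6900, 0.6310, 0.2870]

0.0570 -0.6900 0.6310 0.2870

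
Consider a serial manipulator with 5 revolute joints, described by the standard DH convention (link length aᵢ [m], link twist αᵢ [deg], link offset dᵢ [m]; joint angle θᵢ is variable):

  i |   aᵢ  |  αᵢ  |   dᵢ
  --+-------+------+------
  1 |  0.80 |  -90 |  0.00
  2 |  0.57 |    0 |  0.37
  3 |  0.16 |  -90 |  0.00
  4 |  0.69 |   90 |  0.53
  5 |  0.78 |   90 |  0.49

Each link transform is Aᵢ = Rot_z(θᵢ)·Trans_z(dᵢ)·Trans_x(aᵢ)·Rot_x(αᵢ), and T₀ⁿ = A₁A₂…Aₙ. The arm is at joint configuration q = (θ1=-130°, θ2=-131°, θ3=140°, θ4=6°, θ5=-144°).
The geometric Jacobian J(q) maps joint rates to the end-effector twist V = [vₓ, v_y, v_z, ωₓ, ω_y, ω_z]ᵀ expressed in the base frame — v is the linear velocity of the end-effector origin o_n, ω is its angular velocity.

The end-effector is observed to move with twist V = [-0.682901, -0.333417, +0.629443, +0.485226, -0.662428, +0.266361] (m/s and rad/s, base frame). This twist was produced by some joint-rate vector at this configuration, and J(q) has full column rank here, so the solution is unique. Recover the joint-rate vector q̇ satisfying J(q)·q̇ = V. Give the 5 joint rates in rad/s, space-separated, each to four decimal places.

o_n = [0.2140, -1.0691, 0.3173]
J₁: ẑ×o_n = [1.0691, 0.2140, -0.0000], ω = ẑ
J2: z=[0.7660, -0.6428, 0.0000] o=[-0.5142, -0.6128, 0.0000] → [-0.2040, -0.2431, 0.1186, 0.7660, -0.6428, 0.0000]
J3: z=[0.7660, -0.6428, 0.0000] o=[0.0096, -0.5642, 0.4302] → [0.0725, 0.0865, -0.2554, 0.7660, -0.6428, 0.0000]
J4: z=[0.1006, 0.1198, -0.9877] o=[-0.0920, -0.6853, 0.4052] → [-0.3896, -0.2934, -0.0753, 0.1006, 0.1198, -0.9877]
J5: z=[0.6955, -0.7184, -0.0164] o=[-0.5296, -1.0946, -0.2257] → [-0.3896, -0.3898, 0.5519, 0.6955, -0.7184, -0.0164]
q̇ = J⁺·V = [-0.5420, 0.6860, -0.5230, -0.8290, 0.6380]

-0.5420 0.6860 -0.5230 -0.8290 0.6380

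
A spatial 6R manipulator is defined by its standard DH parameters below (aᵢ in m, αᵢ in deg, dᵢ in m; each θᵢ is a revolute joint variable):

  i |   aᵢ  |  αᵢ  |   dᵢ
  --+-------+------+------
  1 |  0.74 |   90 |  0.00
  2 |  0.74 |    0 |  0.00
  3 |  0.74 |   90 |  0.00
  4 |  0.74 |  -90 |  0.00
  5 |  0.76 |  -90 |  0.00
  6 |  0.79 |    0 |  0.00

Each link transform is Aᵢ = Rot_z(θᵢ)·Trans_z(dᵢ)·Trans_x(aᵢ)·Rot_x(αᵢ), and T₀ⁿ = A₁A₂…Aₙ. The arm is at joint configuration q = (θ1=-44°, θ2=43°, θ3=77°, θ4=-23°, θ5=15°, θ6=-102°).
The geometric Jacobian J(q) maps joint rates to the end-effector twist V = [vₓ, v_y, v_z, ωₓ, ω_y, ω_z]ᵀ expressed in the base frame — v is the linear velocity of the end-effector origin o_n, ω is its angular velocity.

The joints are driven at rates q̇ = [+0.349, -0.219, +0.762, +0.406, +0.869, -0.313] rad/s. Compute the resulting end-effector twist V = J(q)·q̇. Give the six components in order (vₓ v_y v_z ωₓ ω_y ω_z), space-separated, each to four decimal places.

o_n = [-0.1218, -0.1567, 2.3786]
J₁: ẑ×o_n = [0.1567, -0.1218, 0.0000], ω = ẑ
J2: z=[-0.6947, -0.7193, 0.0000] o=[0.5323, -0.5140, 0.0000] → [-1.7110, 1.6523, -0.7187, -0.6947, -0.7193, 0.0000]
J3: z=[-0.6947, -0.7193, 0.0000] o=[0.9216, -0.8900, 0.5047] → [-1.3480, 1.3017, -1.2599, -0.6947, -0.7193, 0.0000]
J4: z=[0.6230, -0.6016, 0.5000] o=[0.6555, -0.6330, 1.1455] → [-0.9799, -1.1568, -0.1709, 0.6230, -0.6016, 0.5000]
J5: z=[-0.7800, -0.5264, 0.3384] o=[0.6113, -0.1884, 1.7355] → [-0.3493, 0.2535, -0.4106, -0.7800, -0.5264, 0.3384]
J6: z=[-0.5863, 0.4256, -0.6893] o=[0.4450, 0.3710, 2.2223] → [-0.2972, 0.4823, 0.5506, -0.5863, 0.4256, -0.6893]
V = J·q̇ = [-1.2061, 0.1873, -1.4012, -0.6186, -1.2255, 1.0618]

-1.2061 0.1873 -1.4012 -0.6186 -1.2255 1.0618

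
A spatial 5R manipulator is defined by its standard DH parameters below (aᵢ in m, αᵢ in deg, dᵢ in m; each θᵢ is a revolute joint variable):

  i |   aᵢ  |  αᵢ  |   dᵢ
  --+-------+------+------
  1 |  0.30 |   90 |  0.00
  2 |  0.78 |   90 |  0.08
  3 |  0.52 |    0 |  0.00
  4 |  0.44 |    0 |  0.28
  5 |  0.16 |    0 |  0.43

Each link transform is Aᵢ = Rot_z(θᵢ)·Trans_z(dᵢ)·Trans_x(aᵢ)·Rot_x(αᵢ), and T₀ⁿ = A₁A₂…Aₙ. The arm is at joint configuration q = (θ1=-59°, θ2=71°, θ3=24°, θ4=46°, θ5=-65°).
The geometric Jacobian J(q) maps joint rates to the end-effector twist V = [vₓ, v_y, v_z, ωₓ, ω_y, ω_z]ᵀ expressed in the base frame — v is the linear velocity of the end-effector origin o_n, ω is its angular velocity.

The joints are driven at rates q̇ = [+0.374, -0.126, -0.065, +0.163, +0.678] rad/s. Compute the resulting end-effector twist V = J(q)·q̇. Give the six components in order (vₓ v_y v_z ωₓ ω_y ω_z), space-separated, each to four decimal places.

o_n = [0.1464, -1.6396, 1.2485]
J₁: ẑ×o_n = [1.6396, 0.1464, -0.0000], ω = ẑ
J2: z=[-0.8572, -0.5150, 0.0000] o=[0.1545, -0.2572, 0.0000] → [-0.6430, 1.0702, 1.1808, -0.8572, -0.5150, 0.0000]
J3: z=[0.4870, -0.8105, -0.3256] o=[0.2167, -0.5160, 0.7375] → [-0.7799, -0.2260, -0.6041, 0.4870, -0.8105, -0.3256]
J4: z=[0.4870, -0.8105, -0.3256] o=[0.1151, -0.7575, 1.1867] → [-0.3373, -0.0403, -0.4041, 0.4870, -0.8105, -0.3256]
J5: z=[0.4870, -0.8105, -0.3256] o=[-0.0777, -1.2394, 1.2378] → [-0.1390, -0.0782, -0.0132, 0.4870, -0.8105, -0.3256]
V = J·q̇ = [0.5957, -0.1250, -0.1843, 0.4859, -0.5640, 0.1214]

0.5957 -0.1250 -0.1843 0.4859 -0.5640 0.1214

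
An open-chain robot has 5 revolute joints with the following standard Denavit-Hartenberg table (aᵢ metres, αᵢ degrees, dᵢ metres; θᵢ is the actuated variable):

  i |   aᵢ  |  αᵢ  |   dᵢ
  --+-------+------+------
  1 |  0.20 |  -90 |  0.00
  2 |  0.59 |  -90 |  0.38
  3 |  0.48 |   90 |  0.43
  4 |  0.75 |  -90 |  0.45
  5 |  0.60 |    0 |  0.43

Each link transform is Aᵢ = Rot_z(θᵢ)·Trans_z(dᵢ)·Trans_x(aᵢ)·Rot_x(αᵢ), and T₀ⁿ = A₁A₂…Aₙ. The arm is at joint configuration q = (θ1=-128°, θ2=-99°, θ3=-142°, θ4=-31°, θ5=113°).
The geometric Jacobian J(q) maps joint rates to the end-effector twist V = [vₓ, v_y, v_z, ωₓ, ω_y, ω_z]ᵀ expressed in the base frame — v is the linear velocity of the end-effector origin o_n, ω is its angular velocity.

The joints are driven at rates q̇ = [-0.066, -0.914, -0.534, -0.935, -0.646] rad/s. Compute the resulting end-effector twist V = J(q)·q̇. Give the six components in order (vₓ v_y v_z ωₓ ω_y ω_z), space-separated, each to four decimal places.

o_n = [0.4465, -1.3200, -0.1616]
J₁: ẑ×o_n = [1.3200, 0.4465, -0.0000], ω = ẑ
J2: z=[0.7880, -0.6157, 0.0000] o=[-0.1231, -0.1576, 0.0000] → [0.0995, 0.1273, -0.5653, 0.7880, -0.6157, 0.0000]
J3: z=[-0.6081, -0.7783, 0.1564] o=[0.2331, -0.3188, 0.5827] → [0.7359, -0.4192, 0.7749, -0.6081, -0.7783, 0.1564]
J4: z=[-0.6803, 0.4093, -0.6081] o=[0.1681, -0.8821, 0.2764] → [-0.4456, -0.4673, 0.1840, -0.6803, 0.4093, -0.6081]
J5: z=[-0.3104, -0.9124, -0.2668] o=[0.3600, -0.7034, -0.5580] → [-0.5262, 0.1000, 0.2704, -0.3104, -0.9124, -0.2668]
V = J·q̇ = [0.1855, 0.4503, -0.2438, 0.4411, 1.1851, 0.5914]

0.1855 0.4503 -0.2438 0.4411 1.1851 0.5914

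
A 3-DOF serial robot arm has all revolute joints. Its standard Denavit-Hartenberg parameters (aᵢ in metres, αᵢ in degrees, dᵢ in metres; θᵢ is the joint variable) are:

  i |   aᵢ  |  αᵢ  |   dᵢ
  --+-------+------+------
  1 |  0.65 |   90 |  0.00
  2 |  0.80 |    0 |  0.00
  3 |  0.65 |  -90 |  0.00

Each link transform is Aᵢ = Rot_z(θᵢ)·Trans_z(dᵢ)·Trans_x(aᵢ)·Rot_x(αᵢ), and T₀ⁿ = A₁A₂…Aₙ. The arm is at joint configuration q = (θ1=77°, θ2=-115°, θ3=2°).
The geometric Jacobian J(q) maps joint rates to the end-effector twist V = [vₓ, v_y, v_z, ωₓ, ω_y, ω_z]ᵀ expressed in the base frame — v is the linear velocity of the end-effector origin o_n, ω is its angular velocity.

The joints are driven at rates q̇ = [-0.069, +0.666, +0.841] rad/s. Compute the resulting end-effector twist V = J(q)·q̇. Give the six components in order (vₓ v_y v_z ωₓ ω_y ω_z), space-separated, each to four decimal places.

o_n = [0.0130, 0.0564, -1.3234]
J₁: ẑ×o_n = [-0.0564, 0.0130, 0.0000], ω = ẑ
J2: z=[0.9744, -0.2250, 0.0000] o=[0.1462, 0.6333, 0.0000] → [0.2977, 1.2895, -0.5921, 0.9744, -0.2250, 0.0000]
J3: z=[0.9744, -0.2250, 0.0000] o=[0.0702, 0.3039, -0.7250] → [0.1346, 0.5830, -0.2540, 0.9744, -0.2250, 0.0000]
V = J·q̇ = [0.3154, 1.3482, -0.6079, 1.4684, -0.3390, -0.0690]

0.3154 1.3482 -0.6079 1.4684 -0.3390 -0.0690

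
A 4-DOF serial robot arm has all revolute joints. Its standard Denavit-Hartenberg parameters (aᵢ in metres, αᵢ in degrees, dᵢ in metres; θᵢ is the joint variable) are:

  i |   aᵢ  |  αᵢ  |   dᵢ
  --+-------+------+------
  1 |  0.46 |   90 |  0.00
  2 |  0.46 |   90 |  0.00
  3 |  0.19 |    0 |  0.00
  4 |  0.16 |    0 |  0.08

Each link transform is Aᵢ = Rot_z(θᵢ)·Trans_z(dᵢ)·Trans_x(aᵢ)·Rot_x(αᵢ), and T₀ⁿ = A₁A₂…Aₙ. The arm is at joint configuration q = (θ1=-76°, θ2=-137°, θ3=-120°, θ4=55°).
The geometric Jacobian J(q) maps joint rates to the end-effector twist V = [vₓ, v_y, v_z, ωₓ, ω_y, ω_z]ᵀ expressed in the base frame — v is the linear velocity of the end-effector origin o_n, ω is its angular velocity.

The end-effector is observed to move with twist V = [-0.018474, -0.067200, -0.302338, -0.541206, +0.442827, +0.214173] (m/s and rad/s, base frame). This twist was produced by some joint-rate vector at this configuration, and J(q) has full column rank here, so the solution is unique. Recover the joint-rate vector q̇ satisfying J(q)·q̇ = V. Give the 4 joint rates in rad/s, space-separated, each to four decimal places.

o_n = [0.3219, -0.0115, -0.2365]
J₁: ẑ×o_n = [0.0115, 0.3219, -0.0000], ω = ẑ
J2: z=[-0.9703, -0.2419, 0.0000] o=[0.1113, -0.4463, 0.0000] → [0.0572, -0.2295, -0.3710, -0.9703, -0.2419, 0.0000]
J3: z=[-0.1650, 0.6617, 0.7314] o=[0.0299, -0.1199, -0.3137] → [-0.0282, 0.2263, -0.2111, -0.1650, 0.6617, 0.7314]
J4: z=[-0.1650, 0.6617, 0.7314] o=[0.2064, -0.1475, -0.2489] → [-0.0913, 0.0865, -0.0989, -0.1650, 0.6617, 0.7314]
q̇ = J⁺·V = [-0.3870, 0.4180, 0.5880, 0.2340]

-0.3870 0.4180 0.5880 0.2340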